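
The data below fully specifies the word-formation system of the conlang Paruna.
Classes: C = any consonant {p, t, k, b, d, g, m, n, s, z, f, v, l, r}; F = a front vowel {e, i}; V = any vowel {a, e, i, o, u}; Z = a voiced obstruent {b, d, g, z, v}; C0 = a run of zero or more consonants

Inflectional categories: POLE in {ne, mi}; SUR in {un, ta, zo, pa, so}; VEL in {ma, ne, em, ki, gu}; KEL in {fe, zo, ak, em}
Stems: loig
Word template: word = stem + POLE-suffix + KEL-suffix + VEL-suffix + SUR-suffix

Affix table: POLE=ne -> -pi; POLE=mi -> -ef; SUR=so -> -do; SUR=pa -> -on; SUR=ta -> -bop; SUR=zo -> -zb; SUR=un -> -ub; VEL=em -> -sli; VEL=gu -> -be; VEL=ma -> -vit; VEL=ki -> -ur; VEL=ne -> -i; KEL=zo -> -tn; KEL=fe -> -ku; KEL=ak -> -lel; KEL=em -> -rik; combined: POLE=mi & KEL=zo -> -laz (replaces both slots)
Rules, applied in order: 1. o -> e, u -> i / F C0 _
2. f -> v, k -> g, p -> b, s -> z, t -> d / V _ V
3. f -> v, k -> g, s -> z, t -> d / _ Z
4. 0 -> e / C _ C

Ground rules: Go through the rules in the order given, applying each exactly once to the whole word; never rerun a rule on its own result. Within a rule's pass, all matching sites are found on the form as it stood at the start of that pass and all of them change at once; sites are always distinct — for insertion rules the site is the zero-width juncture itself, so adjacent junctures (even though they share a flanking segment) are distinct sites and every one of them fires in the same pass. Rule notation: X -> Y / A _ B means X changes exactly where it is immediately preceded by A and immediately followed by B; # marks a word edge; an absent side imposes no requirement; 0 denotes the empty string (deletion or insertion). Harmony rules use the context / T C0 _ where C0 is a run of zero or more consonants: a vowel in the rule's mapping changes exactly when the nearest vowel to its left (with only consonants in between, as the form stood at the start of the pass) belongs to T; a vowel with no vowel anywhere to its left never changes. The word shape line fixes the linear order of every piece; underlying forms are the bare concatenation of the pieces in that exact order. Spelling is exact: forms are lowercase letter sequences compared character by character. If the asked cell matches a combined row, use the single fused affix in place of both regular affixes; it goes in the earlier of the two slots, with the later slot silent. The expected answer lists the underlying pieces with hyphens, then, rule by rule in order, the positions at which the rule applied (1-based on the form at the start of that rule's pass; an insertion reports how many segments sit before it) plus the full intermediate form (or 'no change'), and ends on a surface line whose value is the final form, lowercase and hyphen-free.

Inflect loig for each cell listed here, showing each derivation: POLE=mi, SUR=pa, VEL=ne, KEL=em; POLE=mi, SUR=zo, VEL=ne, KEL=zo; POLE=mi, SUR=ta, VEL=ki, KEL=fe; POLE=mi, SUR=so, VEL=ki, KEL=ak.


cell POLE=mi, SUR=pa, VEL=ne, KEL=em:
underlying: loig-ef-rik-i-on
1. o -> e, u -> i / F C0 _: fires at position(s) 11: loigefrikien
2. f -> v, k -> g, p -> b, s -> z, t -> d / V _ V: fires at position(s) 9: loigefrigien
3. f -> v, k -> g, s -> z, t -> d / _ Z: no change
4. 0 -> e / C _ C: inserts after position(s) 6: loigeferigien
surface: loigeferigien

cell POLE=mi, SUR=zo, VEL=ne, KEL=zo:
underlying: loig-laz-i-zb
1. o -> e, u -> i / F C0 _: no change
2. f -> v, k -> g, p -> b, s -> z, t -> d / V _ V: no change
3. f -> v, k -> g, s -> z, t -> d / _ Z: no change
4. 0 -> e / C _ C: inserts after position(s) 4, 9: loigelazizeb
surface: loigelazizeb

cell POLE=mi, SUR=ta, VEL=ki, KEL=fe:
underlying: loig-ef-ku-ur-bop
1. o -> e, u -> i / F C0 _: fires at position(s) 8: loigefkiurbop
2. f -> v, k -> g, p -> b, s -> z, t -> d / V _ V: no change
3. f -> v, k -> g, s -> z, t -> d / _ Z: no change
4. 0 -> e / C _ C: inserts after position(s) 6, 10: loigefekiurebop
surface: loigefekiurebop

cell POLE=mi, SUR=so, VEL=ki, KEL=ak:
underlying: loig-ef-lel-ur-do
1. o -> e, u -> i / F C0 _: fires at position(s) 10: loigeflelirdo
2. f -> v, k -> g, p -> b, s -> z, t -> d / V _ V: no change
3. f -> v, k -> g, s -> z, t -> d / _ Z: no change
4. 0 -> e / C _ C: inserts after position(s) 6, 11: loigefeleliredo
surface: loigefeleliredo


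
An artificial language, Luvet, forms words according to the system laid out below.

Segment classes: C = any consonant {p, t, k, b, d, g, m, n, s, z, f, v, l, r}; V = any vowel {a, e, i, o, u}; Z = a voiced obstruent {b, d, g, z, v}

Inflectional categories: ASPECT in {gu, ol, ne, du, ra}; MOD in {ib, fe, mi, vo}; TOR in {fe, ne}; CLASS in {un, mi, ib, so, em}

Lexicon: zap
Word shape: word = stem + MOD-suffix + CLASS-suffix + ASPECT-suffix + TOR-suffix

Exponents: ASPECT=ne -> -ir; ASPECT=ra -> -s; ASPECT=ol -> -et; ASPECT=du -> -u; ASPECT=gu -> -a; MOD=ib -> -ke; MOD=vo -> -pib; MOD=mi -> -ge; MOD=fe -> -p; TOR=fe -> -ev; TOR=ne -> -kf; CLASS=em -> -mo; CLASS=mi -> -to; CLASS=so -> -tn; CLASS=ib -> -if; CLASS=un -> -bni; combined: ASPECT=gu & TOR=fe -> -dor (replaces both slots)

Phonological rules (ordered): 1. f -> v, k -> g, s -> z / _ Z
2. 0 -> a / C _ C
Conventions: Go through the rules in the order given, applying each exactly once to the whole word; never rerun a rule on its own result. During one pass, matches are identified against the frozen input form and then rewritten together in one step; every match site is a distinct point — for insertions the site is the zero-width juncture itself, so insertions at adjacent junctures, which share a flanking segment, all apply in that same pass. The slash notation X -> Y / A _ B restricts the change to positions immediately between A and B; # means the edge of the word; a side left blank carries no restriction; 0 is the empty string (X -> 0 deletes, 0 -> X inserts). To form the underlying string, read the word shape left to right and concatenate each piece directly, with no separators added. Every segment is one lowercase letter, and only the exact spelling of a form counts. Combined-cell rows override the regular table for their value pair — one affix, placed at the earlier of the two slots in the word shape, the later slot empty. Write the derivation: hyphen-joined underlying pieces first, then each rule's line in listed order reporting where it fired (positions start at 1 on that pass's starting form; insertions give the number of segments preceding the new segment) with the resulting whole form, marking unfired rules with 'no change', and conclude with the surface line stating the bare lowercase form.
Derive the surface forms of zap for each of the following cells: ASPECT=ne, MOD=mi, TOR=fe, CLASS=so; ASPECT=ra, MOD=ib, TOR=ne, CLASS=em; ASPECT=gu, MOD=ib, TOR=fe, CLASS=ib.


cell ASPECT=ne, MOD=mi, TOR=fe, CLASS=so:
underlying: zap-ge-tn-ir-ev
1. f -> v, k -> g, s -> z / _ Z: no change
2. 0 -> a / C _ C: inserts after position(s) 3, 6: zapagetanirev
surface: zapagetanirev

cell ASPECT=ra, MOD=ib, TOR=ne, CLASS=em:
underlying: zap-ke-mo-s-kf
1. f -> v, k -> g, s -> z / _ Z: no change
2. 0 -> a / C _ C: inserts after position(s) 3, 8, 9: zapakemosakaf
surface: zapakemosakaf

cell ASPECT=gu, MOD=ib, TOR=fe, CLASS=ib:
underlying: zap-ke-if-dor
1. f -> v, k -> g, s -> z / _ Z: fires at position(s) 7: zapkeivdor
2. 0 -> a / C _ C: inserts after position(s) 3, 7: zapakeivador
surface: zapakeivador


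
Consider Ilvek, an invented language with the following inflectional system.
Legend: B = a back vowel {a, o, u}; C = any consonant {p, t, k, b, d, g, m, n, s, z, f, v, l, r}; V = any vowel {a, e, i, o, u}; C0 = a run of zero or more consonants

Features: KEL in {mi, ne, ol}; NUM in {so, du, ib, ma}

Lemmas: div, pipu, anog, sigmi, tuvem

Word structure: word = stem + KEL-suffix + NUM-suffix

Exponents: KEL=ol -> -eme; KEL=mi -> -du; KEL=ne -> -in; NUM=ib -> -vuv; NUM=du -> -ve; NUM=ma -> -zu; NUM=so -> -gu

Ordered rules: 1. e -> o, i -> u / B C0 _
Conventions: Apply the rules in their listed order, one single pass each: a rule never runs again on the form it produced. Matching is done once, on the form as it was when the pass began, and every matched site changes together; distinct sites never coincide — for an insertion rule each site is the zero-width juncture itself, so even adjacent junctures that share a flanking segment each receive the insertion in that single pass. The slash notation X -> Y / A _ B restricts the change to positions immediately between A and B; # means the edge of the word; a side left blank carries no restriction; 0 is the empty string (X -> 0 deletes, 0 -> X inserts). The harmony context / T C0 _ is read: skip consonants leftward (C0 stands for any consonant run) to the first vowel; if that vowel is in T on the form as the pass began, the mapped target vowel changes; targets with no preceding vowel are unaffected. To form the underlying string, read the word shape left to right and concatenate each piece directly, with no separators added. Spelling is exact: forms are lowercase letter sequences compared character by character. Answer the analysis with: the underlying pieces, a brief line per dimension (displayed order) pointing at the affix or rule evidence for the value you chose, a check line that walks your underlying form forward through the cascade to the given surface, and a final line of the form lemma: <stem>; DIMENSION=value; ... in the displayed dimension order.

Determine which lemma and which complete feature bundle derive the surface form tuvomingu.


underlying: tuvem-in-gu
KEL=ne - signalled by the affix -in
NUM=so - signalled by the affix -gu
check: tuvemingu -> tuvomingu
lemma: tuvem; KEL=ne; NUM=so


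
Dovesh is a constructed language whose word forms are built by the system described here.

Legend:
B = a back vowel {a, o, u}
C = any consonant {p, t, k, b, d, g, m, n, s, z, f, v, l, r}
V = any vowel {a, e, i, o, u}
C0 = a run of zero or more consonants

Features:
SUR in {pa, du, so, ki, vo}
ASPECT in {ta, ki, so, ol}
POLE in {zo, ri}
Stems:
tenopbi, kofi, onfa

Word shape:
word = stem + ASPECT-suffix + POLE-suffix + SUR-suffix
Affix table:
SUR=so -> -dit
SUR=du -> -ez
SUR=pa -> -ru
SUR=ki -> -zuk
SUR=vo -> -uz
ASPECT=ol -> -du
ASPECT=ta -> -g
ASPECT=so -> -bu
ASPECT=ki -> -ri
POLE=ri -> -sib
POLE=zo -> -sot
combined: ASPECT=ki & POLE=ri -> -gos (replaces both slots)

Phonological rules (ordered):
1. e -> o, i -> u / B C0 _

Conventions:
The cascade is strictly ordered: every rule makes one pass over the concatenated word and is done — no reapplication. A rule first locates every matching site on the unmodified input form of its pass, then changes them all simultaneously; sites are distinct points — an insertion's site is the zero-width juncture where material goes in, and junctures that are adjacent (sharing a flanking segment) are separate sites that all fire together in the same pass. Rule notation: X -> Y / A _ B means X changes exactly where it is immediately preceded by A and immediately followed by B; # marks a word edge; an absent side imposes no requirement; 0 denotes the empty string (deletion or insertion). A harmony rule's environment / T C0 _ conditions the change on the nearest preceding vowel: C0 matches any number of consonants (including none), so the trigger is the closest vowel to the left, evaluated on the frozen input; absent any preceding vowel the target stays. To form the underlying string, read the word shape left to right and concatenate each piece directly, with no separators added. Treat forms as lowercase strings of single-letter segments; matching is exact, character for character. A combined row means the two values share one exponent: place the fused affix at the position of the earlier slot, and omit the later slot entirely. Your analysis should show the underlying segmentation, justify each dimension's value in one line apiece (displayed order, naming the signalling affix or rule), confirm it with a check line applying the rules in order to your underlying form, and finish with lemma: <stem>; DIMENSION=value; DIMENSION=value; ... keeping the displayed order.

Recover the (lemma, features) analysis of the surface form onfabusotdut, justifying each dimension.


underlying: onfa-bu-sot-dit
SUR=so - signalled by the affix -dit
ASPECT=so - signalled by the affix -bu
POLE=zo - signalled by the affix -sot
check: onfabusotdit -> onfabusotdut
lemma: onfa; SUR=so; ASPECT=so; POLE=zo


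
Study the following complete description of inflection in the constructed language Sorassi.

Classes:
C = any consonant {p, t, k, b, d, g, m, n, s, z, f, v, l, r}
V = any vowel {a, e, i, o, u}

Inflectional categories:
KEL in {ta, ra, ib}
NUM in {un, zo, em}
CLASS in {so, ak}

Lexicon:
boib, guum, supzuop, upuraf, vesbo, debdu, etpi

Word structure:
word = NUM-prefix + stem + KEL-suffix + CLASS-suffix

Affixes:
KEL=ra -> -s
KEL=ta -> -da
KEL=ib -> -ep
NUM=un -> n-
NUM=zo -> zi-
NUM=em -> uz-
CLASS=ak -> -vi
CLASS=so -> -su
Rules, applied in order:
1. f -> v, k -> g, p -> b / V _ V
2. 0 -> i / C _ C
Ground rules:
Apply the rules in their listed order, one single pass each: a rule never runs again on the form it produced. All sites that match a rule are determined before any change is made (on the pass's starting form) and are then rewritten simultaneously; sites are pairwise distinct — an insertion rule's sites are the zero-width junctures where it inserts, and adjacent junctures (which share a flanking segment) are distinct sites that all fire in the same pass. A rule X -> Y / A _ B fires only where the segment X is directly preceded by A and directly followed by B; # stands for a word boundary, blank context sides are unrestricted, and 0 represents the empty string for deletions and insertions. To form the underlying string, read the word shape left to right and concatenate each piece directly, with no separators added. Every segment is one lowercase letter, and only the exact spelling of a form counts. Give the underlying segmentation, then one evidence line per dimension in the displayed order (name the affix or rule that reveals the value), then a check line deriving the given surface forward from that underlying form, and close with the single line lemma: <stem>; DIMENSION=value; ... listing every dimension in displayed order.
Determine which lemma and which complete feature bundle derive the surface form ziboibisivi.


underlying: zi-boib-s-vi
KEL=ra - signalled by the affix -s
NUM=zo - signalled by the affix zi-
CLASS=ak - signalled by the affix -vi
check: ziboibsvi -> ziboibsvi -> ziboibisivi
lemma: boib; KEL=ra; NUM=zo; CLASS=ak


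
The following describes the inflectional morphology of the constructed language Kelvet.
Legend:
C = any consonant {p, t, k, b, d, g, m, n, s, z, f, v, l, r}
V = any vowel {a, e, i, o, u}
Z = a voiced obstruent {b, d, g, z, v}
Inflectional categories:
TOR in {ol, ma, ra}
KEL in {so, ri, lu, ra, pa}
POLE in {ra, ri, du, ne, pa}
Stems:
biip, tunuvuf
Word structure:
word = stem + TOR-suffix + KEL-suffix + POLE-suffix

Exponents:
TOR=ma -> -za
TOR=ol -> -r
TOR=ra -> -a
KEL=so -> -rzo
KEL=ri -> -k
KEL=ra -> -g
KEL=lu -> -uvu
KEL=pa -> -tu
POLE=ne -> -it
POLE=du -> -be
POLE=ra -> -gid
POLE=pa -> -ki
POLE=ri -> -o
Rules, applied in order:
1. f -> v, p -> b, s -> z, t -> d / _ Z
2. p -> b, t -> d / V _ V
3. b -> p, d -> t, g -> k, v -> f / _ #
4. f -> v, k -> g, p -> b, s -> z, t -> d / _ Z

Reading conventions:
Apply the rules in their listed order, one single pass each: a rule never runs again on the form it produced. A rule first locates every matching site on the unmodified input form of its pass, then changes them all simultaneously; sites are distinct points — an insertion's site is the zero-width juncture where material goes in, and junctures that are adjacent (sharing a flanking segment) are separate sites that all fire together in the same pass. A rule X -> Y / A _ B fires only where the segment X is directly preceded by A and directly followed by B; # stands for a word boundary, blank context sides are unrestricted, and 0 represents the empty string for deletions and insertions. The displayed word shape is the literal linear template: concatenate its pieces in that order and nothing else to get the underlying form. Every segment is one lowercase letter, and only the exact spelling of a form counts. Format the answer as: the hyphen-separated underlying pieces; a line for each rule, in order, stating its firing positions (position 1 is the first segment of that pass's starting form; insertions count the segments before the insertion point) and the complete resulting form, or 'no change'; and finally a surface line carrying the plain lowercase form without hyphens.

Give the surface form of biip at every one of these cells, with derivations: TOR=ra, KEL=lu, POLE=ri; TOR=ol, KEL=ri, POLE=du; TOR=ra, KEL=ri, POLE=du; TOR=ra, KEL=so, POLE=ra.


cell TOR=ra, KEL=lu, POLE=ri:
underlying: biip-a-uvu-o
1. f -> v, p -> b, s -> z, t -> d / _ Z: no change
2. p -> b, t -> d / V _ V: fires at position(s) 4: biibauvuo
3. b -> p, d -> t, g -> k, v -> f / _ #: no change
4. f -> v, k -> g, p -> b, s -> z, t -> d / _ Z: no change
surface: biibauvuo

cell TOR=ol, KEL=ri, POLE=du:
underlying: biip-r-k-be
1. f -> v, p -> b, s -> z, t -> d / _ Z: no change
2. p -> b, t -> d / V _ V: no change
3. b -> p, d -> t, g -> k, v -> f / _ #: no change
4. f -> v, k -> g, p -> b, s -> z, t -> d / _ Z: fires at position(s) 6: biiprgbe
surface: biiprgbe

cell TOR=ra, KEL=ri, POLE=du:
underlying: biip-a-k-be
1. f -> v, p -> b, s -> z, t -> d / _ Z: no change
2. p -> b, t -> d / V _ V: fires at position(s) 4: biibakbe
3. b -> p, d -> t, g -> k, v -> f / _ #: no change
4. f -> v, k -> g, p -> b, s -> z, t -> d / _ Z: fires at position(s) 6: biibagbe
surface: biibagbe

cell TOR=ra, KEL=so, POLE=ra:
underlying: biip-a-rzo-gid
1. f -> v, p -> b, s -> z, t -> d / _ Z: no change
2. p -> b, t -> d / V _ V: fires at position(s) 4: biibarzogid
3. b -> p, d -> t, g -> k, v -> f / _ #: fires at position(s) 11: biibarzogit
4. f -> v, k -> g, p -> b, s -> z, t -> d / _ Z: no change
surface: biibarzogit


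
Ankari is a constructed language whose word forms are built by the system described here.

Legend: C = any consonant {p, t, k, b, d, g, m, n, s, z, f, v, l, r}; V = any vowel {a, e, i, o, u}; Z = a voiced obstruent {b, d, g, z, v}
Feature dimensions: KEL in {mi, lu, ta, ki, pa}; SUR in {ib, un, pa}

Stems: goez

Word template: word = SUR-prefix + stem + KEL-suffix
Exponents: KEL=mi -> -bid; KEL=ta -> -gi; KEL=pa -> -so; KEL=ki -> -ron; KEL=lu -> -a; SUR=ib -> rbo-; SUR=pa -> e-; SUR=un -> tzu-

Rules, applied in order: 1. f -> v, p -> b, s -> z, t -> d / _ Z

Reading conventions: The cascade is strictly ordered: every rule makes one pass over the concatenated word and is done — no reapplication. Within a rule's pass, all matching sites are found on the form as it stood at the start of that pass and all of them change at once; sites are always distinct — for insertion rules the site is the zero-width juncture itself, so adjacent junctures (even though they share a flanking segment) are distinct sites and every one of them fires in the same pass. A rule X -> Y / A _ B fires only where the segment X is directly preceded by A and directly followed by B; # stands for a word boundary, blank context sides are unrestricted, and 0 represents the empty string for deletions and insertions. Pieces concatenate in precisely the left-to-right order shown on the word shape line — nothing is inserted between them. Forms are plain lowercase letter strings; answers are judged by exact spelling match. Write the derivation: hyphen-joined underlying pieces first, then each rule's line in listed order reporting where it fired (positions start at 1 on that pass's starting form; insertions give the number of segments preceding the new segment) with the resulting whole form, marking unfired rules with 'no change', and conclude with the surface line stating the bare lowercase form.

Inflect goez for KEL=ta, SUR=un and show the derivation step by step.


underlying: tzu-goez-gi
1. f -> v, p -> b, s -> z, t -> d / _ Z: fires at position(s) 1: dzugoezgi
surface: dzugoezgi


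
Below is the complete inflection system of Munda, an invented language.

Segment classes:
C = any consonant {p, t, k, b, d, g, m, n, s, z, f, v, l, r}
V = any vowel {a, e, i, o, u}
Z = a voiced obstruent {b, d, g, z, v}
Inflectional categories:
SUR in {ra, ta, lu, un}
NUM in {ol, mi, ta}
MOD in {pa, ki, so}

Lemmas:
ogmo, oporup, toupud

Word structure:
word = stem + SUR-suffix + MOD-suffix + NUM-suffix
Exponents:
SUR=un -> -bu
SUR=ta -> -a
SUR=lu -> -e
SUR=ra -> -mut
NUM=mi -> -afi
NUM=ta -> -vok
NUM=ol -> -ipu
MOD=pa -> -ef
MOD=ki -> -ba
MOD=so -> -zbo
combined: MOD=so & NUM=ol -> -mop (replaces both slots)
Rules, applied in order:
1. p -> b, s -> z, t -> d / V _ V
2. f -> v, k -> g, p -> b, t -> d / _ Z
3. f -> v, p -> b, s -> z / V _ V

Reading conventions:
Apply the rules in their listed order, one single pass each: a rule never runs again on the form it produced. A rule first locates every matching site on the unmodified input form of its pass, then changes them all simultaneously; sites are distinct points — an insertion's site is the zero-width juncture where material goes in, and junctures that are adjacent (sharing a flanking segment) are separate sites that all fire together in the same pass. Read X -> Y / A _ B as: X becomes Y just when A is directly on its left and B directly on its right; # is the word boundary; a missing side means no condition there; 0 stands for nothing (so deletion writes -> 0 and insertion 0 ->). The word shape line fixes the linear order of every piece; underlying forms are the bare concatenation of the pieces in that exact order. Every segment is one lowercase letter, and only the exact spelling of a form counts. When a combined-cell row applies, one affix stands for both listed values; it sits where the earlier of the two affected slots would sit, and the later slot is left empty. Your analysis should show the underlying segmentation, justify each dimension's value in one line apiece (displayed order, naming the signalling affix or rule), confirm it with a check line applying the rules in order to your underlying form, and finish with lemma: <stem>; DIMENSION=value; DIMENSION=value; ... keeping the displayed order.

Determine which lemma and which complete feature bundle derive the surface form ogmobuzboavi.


underlying: ogmo-bu-zbo-afi
SUR=un - signalled by the affix -bu
NUM=mi - signalled by the affix -afi
MOD=so - signalled by the affix -zbo
check: ogmobuzboafi -> ogmobuzboafi -> ogmobuzboafi -> ogmobuzboavi
lemma: ogmo; SUR=un; NUM=mi; MOD=so


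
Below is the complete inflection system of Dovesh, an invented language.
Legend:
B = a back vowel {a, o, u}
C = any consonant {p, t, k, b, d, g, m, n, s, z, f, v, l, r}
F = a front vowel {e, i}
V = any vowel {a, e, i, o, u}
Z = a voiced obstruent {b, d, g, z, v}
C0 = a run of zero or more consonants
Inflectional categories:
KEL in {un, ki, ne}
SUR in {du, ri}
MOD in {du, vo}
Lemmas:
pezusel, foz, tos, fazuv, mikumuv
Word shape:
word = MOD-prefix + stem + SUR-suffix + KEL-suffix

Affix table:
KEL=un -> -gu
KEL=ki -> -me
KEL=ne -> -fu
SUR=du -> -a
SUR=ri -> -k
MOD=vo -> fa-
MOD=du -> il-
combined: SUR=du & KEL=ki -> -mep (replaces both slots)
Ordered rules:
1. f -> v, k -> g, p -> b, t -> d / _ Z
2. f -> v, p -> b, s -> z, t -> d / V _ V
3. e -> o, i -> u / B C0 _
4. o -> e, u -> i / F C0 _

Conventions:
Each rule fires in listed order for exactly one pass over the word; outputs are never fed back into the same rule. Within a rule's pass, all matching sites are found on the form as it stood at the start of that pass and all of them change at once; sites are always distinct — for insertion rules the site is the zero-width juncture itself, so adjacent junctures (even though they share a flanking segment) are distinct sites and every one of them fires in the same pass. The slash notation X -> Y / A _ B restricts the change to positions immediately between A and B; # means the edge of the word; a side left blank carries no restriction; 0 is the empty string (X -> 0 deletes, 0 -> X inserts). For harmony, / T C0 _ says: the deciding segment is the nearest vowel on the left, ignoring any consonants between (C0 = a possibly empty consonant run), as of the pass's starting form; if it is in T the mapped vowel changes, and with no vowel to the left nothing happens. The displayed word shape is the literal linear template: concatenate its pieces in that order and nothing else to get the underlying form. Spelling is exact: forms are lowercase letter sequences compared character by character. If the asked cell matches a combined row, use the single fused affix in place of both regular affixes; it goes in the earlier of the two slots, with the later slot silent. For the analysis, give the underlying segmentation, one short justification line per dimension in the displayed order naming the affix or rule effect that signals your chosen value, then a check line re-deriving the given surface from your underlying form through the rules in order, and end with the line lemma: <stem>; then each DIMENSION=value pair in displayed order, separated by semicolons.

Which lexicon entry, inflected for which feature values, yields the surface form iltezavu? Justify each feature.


underlying: il-tos-a-fu
KEL=ne - signalled by the affix -fu
SUR=du - signalled by the affix -a
MOD=du - signalled by the affix il-
check: iltosafu -> iltosafu -> iltozavu -> iltozavu -> iltezavu
lemma: tos; KEL=ne; SUR=du; MOD=du


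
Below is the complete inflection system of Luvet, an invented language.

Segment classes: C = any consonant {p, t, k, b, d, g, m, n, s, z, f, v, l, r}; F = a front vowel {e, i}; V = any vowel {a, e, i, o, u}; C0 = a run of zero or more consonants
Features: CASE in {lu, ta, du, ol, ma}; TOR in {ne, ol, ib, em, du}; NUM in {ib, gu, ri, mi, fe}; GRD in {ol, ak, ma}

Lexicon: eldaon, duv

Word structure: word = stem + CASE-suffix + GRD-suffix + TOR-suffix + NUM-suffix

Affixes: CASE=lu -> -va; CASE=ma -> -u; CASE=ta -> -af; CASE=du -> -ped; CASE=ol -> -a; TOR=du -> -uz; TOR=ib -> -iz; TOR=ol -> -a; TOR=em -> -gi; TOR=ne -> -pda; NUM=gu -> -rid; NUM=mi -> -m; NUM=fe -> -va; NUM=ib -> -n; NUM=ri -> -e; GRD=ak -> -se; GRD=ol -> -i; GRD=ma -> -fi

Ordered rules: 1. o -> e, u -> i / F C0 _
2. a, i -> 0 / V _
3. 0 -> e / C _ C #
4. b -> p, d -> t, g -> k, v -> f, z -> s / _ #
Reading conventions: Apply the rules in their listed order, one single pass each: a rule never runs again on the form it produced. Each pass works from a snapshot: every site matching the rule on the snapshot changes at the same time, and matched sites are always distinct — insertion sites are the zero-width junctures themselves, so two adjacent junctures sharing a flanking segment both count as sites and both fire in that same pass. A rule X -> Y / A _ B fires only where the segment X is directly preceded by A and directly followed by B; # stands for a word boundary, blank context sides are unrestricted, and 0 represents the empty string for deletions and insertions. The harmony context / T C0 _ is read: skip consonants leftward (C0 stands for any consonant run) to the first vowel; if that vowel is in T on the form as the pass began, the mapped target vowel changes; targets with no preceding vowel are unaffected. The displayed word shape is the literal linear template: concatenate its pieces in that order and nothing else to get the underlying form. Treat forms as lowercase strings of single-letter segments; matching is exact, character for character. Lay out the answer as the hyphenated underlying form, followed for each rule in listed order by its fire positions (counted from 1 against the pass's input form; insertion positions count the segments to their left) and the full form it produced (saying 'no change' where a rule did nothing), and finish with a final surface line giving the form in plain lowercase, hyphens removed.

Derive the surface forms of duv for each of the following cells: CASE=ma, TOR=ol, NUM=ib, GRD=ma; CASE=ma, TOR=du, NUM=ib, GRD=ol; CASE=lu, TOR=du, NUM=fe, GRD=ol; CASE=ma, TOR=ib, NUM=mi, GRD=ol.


cell CASE=ma, TOR=ol, NUM=ib, GRD=ma:
underlying: duv-u-fi-a-n
1. o -> e, u -> i / F C0 _: no change
2. a, i -> 0 / V _: fires at position(s) 7: duvufin
3. 0 -> e / C _ C #: no change
4. b -> p, d -> t, g -> k, v -> f, z -> s / _ #: no change
surface: duvufin

cell CASE=ma, TOR=du, NUM=ib, GRD=ol:
underlying: duv-u-i-uz-n
1. o -> e, u -> i / F C0 _: fires at position(s) 6: duvuiizn
2. a, i -> 0 / V _: fires at position(s) 5, 6: duvuzn
3. 0 -> e / C _ C #: inserts after position(s) 5: duvuzen
4. b -> p, d -> t, g -> k, v -> f, z -> s / _ #: no change
surface: duvuzen

cell CASE=lu, TOR=du, NUM=fe, GRD=ol:
underlying: duv-va-i-uz-va
1. o -> e, u -> i / F C0 _: fires at position(s) 7: duvvaiizva
2. a, i -> 0 / V _: fires at position(s) 6, 7: duvvazva
3. 0 -> e / C _ C #: no change
4. b -> p, d -> t, g -> k, v -> f, z -> s / _ #: no change
surface: duvvazva

cell CASE=ma, TOR=ib, NUM=mi, GRD=ol:
underlying: duv-u-i-iz-m
1. o -> e, u -> i / F C0 _: no change
2. a, i -> 0 / V _: fires at position(s) 5, 6: duvuzm
3. 0 -> e / C _ C #: inserts after position(s) 5: duvuzem
4. b -> p, d -> t, g -> k, v -> f, z -> s / _ #: no change
surface: duvuzem


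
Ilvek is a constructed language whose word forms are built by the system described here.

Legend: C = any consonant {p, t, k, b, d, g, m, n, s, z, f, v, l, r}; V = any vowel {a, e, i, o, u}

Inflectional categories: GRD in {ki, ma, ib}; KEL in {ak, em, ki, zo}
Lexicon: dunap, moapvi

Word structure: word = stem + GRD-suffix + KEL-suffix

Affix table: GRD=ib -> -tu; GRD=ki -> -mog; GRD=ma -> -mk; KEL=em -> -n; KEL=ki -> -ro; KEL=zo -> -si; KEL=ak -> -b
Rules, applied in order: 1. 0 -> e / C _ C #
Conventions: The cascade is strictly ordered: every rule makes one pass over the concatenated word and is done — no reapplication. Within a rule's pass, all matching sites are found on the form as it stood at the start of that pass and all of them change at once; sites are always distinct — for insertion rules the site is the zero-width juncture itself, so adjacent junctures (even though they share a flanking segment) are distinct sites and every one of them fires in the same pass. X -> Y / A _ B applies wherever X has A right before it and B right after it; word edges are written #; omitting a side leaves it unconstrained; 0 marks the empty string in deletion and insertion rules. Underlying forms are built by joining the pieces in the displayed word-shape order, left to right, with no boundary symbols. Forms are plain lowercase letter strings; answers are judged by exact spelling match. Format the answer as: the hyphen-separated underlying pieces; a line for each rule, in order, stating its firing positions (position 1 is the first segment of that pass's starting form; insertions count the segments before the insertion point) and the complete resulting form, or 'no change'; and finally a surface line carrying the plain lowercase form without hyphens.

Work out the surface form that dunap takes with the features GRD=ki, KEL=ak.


underlying: dunap-mog-b
1. 0 -> e / C _ C #: inserts after position(s) 8: dunapmogeb
surface: dunapmogeb


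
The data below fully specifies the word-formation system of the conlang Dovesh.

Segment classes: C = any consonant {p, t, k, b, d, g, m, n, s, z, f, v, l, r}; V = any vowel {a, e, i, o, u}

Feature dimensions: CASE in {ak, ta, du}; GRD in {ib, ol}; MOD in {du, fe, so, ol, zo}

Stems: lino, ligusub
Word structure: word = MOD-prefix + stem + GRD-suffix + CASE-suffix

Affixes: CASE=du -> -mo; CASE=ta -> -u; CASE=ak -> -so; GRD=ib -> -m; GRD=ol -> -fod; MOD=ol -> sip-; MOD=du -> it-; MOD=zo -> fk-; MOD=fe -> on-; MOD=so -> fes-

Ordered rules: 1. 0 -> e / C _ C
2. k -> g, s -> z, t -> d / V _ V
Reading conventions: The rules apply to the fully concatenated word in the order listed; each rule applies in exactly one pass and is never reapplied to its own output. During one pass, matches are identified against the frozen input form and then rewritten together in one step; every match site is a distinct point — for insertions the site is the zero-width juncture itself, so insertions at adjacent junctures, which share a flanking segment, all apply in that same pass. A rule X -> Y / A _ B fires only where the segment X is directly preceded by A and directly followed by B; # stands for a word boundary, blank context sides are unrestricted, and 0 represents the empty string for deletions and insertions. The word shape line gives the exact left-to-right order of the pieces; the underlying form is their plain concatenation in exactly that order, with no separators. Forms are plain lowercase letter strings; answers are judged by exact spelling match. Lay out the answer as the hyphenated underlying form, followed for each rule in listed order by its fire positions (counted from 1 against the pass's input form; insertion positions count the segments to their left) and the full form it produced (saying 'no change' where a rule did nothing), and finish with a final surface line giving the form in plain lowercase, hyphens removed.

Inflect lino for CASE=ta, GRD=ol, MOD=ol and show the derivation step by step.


underlying: sip-lino-fod-u
1. 0 -> e / C _ C: inserts after position(s) 3: sipelinofodu
2. k -> g, s -> z, t -> d / V _ V: no change
surface: sipelinofodu


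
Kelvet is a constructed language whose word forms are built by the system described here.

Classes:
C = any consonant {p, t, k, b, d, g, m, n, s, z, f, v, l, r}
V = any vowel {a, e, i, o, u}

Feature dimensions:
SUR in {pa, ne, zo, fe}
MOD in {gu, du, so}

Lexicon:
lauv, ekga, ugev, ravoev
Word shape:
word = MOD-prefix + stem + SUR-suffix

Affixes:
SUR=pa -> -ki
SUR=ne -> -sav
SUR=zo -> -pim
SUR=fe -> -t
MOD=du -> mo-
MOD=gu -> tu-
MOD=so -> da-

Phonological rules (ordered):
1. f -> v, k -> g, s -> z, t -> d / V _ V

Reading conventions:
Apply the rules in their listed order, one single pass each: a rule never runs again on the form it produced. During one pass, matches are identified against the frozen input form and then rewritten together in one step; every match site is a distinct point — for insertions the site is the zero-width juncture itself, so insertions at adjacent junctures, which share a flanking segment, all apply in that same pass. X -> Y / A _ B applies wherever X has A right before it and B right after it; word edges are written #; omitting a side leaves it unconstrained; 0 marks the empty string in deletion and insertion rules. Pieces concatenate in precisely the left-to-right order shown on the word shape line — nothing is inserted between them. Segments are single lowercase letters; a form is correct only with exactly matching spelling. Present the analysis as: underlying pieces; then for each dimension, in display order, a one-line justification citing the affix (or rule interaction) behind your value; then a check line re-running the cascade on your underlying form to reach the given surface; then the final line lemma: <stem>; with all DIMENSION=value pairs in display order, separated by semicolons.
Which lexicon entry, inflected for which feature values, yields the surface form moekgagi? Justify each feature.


underlying: mo-ekga-ki
SUR=pa - signalled by the affix -ki
MOD=du - signalled by the affix mo-
check: moekgaki -> moekgagi
lemma: ekga; SUR=pa; MOD=du


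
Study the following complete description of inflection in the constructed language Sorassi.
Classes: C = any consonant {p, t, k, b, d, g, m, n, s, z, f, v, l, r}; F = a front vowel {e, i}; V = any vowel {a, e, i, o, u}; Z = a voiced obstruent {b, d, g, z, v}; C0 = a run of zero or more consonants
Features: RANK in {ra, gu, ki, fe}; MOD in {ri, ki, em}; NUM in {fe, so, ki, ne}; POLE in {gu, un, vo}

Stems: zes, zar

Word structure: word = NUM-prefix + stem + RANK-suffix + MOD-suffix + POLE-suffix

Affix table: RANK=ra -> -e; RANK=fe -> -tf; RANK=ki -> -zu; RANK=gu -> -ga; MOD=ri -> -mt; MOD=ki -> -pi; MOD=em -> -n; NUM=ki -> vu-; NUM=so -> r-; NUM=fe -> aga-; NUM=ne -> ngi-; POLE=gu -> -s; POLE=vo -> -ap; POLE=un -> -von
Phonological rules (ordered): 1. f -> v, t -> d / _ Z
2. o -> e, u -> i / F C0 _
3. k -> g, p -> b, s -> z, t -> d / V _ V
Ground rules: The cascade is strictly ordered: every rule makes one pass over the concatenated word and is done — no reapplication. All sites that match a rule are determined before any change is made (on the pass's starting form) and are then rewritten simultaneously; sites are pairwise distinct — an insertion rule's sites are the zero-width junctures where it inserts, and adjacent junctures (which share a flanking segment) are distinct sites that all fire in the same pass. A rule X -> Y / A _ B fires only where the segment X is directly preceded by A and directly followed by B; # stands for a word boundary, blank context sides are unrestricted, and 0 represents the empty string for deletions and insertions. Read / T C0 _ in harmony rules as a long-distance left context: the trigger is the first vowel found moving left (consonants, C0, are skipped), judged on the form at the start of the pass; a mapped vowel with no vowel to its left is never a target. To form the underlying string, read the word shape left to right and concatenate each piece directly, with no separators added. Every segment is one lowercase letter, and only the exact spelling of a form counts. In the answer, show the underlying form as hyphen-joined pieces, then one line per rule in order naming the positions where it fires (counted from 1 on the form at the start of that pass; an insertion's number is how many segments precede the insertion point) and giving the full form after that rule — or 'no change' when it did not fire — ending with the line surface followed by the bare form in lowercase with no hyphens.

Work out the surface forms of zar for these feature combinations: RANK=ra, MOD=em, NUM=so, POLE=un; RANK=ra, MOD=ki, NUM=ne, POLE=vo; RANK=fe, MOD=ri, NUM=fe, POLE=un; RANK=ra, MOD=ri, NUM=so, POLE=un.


cell RANK=ra, MOD=em, NUM=so, POLE=un:
underlying: r-zar-e-n-von
1. f -> v, t -> d / _ Z: no change
2. o -> e, u -> i / F C0 _: fires at position(s) 8: rzarenven
3. k -> g, p -> b, s -> z, t -> d / V _ V: no change
surface: rzarenven

cell RANK=ra, MOD=ki, NUM=ne, POLE=vo:
underlying: ngi-zar-e-pi-ap
1. f -> v, t -> d / _ Z: no change
2. o -> e, u -> i / F C0 _: no change
3. k -> g, p -> b, s -> z, t -> d / V _ V: fires at position(s) 8: ngizarebiap
surface: ngizarebiap

cell RANK=fe, MOD=ri, NUM=fe, POLE=un:
underlying: aga-zar-tf-mt-von
1. f -> v, t -> d / _ Z: fires at position(s) 10: agazartfmdvon
2. o -> e, u -> i / F C0 _: no change
3. k -> g, p -> b, s -> z, t -> d / V _ V: no change
surface: agazartfmdvon

cell RANK=ra, MOD=ri, NUM=so, POLE=un:
underlying: r-zar-e-mt-von
1. f -> v, t -> d / _ Z: fires at position(s) 7: rzaremdvon
2. o -> e, u -> i / F C0 _: fires at position(s) 9: rzaremdven
3. k -> g, p -> b, s -> z, t -> d / V _ V: no change
surface: rzaremdven


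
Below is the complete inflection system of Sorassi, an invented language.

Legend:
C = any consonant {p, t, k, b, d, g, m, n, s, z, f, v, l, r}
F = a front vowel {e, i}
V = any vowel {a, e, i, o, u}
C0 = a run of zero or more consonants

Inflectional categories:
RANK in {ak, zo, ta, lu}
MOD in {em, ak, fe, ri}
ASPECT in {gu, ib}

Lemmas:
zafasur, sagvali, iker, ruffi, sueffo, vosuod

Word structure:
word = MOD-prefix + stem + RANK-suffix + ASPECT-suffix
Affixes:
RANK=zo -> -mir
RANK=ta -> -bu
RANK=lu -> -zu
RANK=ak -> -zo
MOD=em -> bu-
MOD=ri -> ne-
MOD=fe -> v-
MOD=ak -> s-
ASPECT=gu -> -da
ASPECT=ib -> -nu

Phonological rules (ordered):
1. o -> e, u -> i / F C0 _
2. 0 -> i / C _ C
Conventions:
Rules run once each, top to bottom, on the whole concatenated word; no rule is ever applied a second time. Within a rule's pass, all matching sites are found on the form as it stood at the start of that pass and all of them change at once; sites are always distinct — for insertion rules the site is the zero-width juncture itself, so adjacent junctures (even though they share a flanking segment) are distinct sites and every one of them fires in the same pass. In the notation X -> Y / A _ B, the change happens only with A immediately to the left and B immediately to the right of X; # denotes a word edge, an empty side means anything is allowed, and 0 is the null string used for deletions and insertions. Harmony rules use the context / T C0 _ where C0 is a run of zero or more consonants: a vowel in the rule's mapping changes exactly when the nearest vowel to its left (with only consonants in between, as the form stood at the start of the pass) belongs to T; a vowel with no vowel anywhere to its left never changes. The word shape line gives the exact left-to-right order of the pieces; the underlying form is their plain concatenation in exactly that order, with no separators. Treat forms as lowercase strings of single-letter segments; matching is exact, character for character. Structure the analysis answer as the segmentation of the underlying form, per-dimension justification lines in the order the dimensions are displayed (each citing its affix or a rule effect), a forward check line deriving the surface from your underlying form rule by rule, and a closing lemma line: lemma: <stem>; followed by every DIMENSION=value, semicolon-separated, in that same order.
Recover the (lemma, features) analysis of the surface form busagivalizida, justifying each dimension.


underlying: bu-sagvali-zu-da
RANK=lu - signalled by the affix -zu
MOD=em - signalled by the affix bu-
ASPECT=gu - signalled by the affix -da
check: busagvalizuda -> busagvalizida -> busagivalizida
lemma: sagvali; RANK=lu; MOD=em; ASPECT=gu
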